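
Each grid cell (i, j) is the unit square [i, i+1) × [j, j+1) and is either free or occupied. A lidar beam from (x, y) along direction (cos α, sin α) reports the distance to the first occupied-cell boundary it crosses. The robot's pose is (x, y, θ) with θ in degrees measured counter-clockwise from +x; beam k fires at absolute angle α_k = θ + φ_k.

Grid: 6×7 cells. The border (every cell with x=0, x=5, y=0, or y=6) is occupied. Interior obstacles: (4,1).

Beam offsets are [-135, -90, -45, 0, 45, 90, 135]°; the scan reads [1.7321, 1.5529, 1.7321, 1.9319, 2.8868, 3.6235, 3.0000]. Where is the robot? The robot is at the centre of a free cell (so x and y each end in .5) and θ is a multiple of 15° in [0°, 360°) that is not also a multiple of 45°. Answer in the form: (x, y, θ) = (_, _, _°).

Enumerate (i+0.5, j+0.5, θ) over the 19 free cells and 16 admissible headings. For each, cast all 7 beams and compare to the given ranges.
  (1.5, 1.5, 255°): beam 1 = 1.0000 ≠ 1.7321 ✗
  (3.5, 1.5, 165°): beam 1 = 0.5774 ≠ 1.7321 ✗
  (1.5, 4.5, 30°): beam 1 = 1.9319 ≠ 1.7321 ✗
  (2.5, 2.5, 60°): beam 1 = 1.5529 ≠ 1.7321 ✗
  …
  (2.5, 2.5, 345°): r_1=1.7321, r_2=1.5529, r_3=1.7321, r_4=1.9319, r_5=2.8868, r_6=3.6235, r_7=3.0000 — all match ✓
Unique over the lattice → pose = (2.5, 2.5, 345°).

(x, y, θ) = (2.5, 2.5, 345°)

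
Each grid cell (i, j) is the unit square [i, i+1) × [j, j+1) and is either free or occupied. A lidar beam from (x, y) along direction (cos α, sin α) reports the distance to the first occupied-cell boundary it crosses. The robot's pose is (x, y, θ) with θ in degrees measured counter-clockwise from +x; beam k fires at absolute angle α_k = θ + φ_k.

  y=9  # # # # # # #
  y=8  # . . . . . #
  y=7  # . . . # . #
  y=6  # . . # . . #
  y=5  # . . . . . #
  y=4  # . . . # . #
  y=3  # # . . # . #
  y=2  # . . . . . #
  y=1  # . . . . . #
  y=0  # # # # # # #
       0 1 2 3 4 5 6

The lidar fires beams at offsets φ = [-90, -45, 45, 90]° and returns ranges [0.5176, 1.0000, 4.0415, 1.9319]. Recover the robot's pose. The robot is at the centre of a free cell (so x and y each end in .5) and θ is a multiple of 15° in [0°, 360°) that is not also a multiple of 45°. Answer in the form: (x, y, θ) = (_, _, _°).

(x, y, θ) = (5.5, 1.5, 105°)

Candidates: 35 free-cell centres × 16 headings = 560 poses. Raycast each; keep the one whose scan matches to 4 dp.
  (3.5, 5.5, 60°): beam 1 = 1.0000 ≠ 0.5176 ✗
  (2.5, 3.5, 60°): beam 1 = 4.0415 ≠ 0.5176 ✗
  (4.5, 1.5, 240°): beam 1 = 3.0000 ≠ 0.5176 ✗
  (2.5, 1.5, 300°): beam 1 = 1.0000 ≠ 0.5176 ✗
  …
  (5.5, 1.5, 105°): r_1=0.5176, r_2=1.0000, r_3=4.0415, r_4=1.9319 — all match ✓
No second candidate reproduces the full scan.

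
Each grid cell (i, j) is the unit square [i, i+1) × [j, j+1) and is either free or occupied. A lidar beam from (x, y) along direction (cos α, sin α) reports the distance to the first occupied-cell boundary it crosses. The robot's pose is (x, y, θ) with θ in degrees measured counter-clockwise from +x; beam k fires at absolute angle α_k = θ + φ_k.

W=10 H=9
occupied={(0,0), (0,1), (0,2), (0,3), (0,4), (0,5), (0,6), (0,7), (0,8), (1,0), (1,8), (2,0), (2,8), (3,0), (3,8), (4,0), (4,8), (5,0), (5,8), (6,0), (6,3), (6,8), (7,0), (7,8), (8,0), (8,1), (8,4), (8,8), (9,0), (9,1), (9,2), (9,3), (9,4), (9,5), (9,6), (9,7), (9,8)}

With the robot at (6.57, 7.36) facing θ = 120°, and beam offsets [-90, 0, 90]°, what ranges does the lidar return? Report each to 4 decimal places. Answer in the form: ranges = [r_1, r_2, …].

ranges = [1.2800, 0.7390, 6.4317]

beam 1: φ=-90°, α=30°
  cosα=0.8660 sinα=0.5000 | (6,7) | tMaxX 0.4965 tMaxY 1.2800 | tΔX 1.1547 tΔY 2.0000
    t=0.4965 [x] (7,7)
    t=1.2800 [y] (7,8) — stop
  → r_1 = 1.2800
beam 2: φ=0°, α=120°
  cosα=-0.5000 sinα=0.8660 | (6,7) | tMaxX 1.1400 tMaxY 0.7390 | tΔX 2.0000 tΔY 1.1547
    t=0.7390 [y] (6,8) — stop
  → r_2 = 0.7390
beam 3: φ=90°, α=210°
  cosα=-0.8660 sinα=-0.5000 | (6,7) | tMaxX 0.6582 tMaxY 0.7200 | tΔX 1.1547 tΔY 2.0000
    t=0.6582 [x] (5,7)
    t=0.7200 [y] (5,6)
    t=1.8129 [x] (4,6)
    t=2.7200 [y] (4,5)
    t=2.9676 [x] (3,5)
    t=4.1223 [x] (2,5)
    t=4.7200 [y] (2,4)
    t=5.2770 [x] (1,4)
    t=6.4317 [x] (0,4) — stop
  → r_3 = 6.4317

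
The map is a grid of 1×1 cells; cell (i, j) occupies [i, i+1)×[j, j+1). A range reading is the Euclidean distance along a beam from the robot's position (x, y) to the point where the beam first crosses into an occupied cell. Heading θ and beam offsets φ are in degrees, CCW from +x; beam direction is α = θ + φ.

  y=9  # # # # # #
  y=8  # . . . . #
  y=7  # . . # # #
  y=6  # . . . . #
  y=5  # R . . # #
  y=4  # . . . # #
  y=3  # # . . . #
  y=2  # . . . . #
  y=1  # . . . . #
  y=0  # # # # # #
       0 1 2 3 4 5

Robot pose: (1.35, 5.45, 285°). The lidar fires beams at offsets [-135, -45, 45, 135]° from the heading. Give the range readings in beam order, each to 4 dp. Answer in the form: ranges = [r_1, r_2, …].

ranges = [0.4041, 0.7000, 4.2147, 4.0992]

beam 1: φ=-135°, α=150°
  direction (-0.8660, 0.5000); cell (1,5); t to first gridline: x 0.4041, y 1.1000 (then +1.1547 / +2.0000)
    (0,5) via x @ 0.4041  # hit
  → r_1 = 0.4041
beam 2: φ=-45°, α=240°
  direction (-0.5000, -0.8660); cell (1,5); t to first gridline: x 0.7000, y 0.5196 (then +2.0000 / +1.1547)
    (1,4) via y @ 0.5196
    (0,4) via x @ 0.7000  # hit
  → r_2 = 0.7000
beam 3: φ=45°, α=330°
  direction (0.8660, -0.5000); cell (1,5); t to first gridline: x 0.7506, y 0.9000 (then +1.1547 / +2.0000)
    (2,5) via x @ 0.7506
    (2,4) via y @ 0.9000
    (3,4) via x @ 1.9053
    (3,3) via y @ 2.9000
    (4,3) via x @ 3.0600
    (5,3) via x @ 4.2147  # hit
  → r_3 = 4.2147
beam 4: φ=135°, α=60°
  direction (0.5000, 0.8660); cell (1,5); t to first gridline: x 1.3000, y 0.6351 (then +2.0000 / +1.1547)
    (1,6) via y @ 0.6351
    (2,6) via x @ 1.3000
    (2,7) via y @ 1.7898
    (2,8) via y @ 2.9445
    (3,8) via x @ 3.3000
    (3,9) via y @ 4.0992  # hit
  → r_4 = 4.0992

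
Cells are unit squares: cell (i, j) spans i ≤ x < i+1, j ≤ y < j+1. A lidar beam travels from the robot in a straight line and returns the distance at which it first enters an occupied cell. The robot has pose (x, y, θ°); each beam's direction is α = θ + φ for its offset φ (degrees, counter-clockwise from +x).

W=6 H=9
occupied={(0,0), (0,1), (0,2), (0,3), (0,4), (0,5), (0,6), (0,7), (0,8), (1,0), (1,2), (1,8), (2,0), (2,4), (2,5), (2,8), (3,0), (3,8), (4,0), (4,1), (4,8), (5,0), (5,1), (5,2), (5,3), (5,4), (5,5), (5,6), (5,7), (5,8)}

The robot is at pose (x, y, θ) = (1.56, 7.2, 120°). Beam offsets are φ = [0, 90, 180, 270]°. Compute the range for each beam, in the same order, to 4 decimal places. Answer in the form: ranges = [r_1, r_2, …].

beam 1: φ=0°, α=120°
  direction (-0.5000, 0.8660); cell (1,7); t to first gridline: x 1.1200, y 0.9238 (then +2.0000 / +1.1547)
    (1,8) via y @ 0.9238  # hit
  → r_1 = 0.9238
beam 2: φ=90°, α=210°
  direction (-0.8660, -0.5000); cell (1,7); t to first gridline: x 0.6466, y 0.4000 (then +1.1547 / +2.0000)
    (1,6) via y @ 0.4000
    (0,6) via x @ 0.6466  # hit
  → r_2 = 0.6466
beam 3: φ=180°, α=300°
  direction (0.5000, -0.8660); cell (1,7); t to first gridline: x 0.8800, y 0.2309 (then +2.0000 / +1.1547)
    (1,6) via y @ 0.2309
    (2,6) via x @ 0.8800
    (2,5) via y @ 1.3856  # hit
  → r_3 = 1.3856
beam 4: φ=270°, α=30°
  direction (0.8660, 0.5000); cell (1,7); t to first gridline: x 0.5081, y 1.6000 (then +1.1547 / +2.0000)
    (2,7) via x @ 0.5081
    (2,8) via y @ 1.6000  # hit
  → r_4 = 1.6000

ranges = [0.9238, 0.6466, 1.3856, 1.6000]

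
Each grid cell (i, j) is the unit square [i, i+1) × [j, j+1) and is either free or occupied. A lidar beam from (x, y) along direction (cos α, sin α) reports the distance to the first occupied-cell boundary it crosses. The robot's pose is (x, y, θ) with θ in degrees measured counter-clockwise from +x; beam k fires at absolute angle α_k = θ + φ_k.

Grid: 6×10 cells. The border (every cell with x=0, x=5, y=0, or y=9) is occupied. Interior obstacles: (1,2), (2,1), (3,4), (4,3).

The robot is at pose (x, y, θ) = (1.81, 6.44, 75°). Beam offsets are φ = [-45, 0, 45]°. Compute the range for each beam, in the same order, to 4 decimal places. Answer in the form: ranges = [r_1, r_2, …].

ranges = [3.6835, 2.6503, 1.6200]

beam 1: φ=-45°, α=30°
  direction (0.8660, 0.5000); cell (1,6); t to first gridline: x 0.2194, y 1.1200 (then +1.1547 / +2.0000)
    (2,6) via x @ 0.2194
    (2,7) via y @ 1.1200
    (3,7) via x @ 1.3741
    (4,7) via x @ 2.5288
    (4,8) via y @ 3.1200
    (5,8) via x @ 3.6835  # hit
  → r_1 = 3.6835
beam 2: φ=0°, α=75°
  direction (0.2588, 0.9659); cell (1,6); t to first gridline: x 0.7341, y 0.5798 (then +3.8637 / +1.0353)
    (1,7) via y @ 0.5798
    (2,7) via x @ 0.7341
    (2,8) via y @ 1.6150
    (2,9) via y @ 2.6503  # hit
  → r_2 = 2.6503
beam 3: φ=45°, α=120°
  direction (-0.5000, 0.8660); cell (1,6); t to first gridline: x 1.6200, y 0.6466 (then +2.0000 / +1.1547)
    (1,7) via y @ 0.6466
    (0,7) via x @ 1.6200  # hit
  → r_3 = 1.6200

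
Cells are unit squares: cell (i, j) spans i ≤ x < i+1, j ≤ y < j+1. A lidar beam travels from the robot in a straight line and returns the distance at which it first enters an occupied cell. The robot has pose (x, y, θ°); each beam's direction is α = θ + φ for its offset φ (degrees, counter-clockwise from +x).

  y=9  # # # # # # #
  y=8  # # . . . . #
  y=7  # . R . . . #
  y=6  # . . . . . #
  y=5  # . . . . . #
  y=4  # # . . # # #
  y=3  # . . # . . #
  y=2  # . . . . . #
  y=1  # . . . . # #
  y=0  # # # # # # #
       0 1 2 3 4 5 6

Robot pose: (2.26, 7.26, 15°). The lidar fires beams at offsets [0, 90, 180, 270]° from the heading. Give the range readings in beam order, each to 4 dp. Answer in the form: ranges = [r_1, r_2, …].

ranges = [3.8719, 1.0046, 1.3044, 3.3750]

beam 1: φ=0°, α=15°
  dir = (cos 15°, sin 15°) = (0.9659, 0.2588); from cell (2,7)
  next x-line at t=0.7661, next y-line at t=2.8591; Δt_x=1.0353, Δt_y=3.8637
    x: enter (3,7) at t=0.7661
    x: enter (4,7) at t=1.8014
    x: enter (5,7) at t=2.8367
    y: enter (5,8) at t=2.8591
    x: enter (6,8) at t=3.8719 ← occupied
  → r_1 = 3.8719
beam 2: φ=90°, α=105°
  dir = (cos 105°, sin 105°) = (-0.2588, 0.9659); from cell (2,7)
  next x-line at t=1.0046, next y-line at t=0.7661; Δt_x=3.8637, Δt_y=1.0353
    y: enter (2,8) at t=0.7661
    x: enter (1,8) at t=1.0046 ← occupied
  → r_2 = 1.0046
beam 3: φ=180°, α=195°
  dir = (cos 195°, sin 195°) = (-0.9659, -0.2588); from cell (2,7)
  next x-line at t=0.2692, next y-line at t=1.0046; Δt_x=1.0353, Δt_y=3.8637
    x: enter (1,7) at t=0.2692
    y: enter (1,6) at t=1.0046
    x: enter (0,6) at t=1.3044 ← occupied
  → r_3 = 1.3044
beam 4: φ=270°, α=285°
  dir = (cos 285°, sin 285°) = (0.2588, -0.9659); from cell (2,7)
  next x-line at t=2.8591, next y-line at t=0.2692; Δt_x=3.8637, Δt_y=1.0353
    y: enter (2,6) at t=0.2692
    y: enter (2,5) at t=1.3044
    y: enter (2,4) at t=2.3397
    x: enter (3,4) at t=2.8591
    y: enter (3,3) at t=3.3750 ← occupied
  → r_4 = 3.3750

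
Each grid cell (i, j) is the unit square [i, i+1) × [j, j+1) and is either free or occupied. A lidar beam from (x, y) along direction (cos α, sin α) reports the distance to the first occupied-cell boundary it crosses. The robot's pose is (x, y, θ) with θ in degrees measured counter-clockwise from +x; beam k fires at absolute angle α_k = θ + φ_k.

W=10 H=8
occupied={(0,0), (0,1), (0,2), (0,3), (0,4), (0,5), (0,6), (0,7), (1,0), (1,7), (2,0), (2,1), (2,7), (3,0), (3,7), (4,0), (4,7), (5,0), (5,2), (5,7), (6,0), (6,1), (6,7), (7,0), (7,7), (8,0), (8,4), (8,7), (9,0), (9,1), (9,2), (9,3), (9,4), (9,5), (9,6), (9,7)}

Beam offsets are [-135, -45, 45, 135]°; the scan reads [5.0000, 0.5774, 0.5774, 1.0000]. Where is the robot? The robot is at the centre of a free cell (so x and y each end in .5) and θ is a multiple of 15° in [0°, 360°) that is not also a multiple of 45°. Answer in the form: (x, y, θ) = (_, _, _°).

Candidates: 44 free-cell centres × 16 headings = 704 poses. Raycast each; keep the one whose scan matches to 4 dp.
  (3.5, 5.5, 30°): beam 1 = 3.6235 ≠ 5.0000 ✗
  (2.5, 3.5, 210°): beam 1 = 3.6235 ≠ 5.0000 ✗
  (3.5, 4.5, 195°): beam 1 = 2.8868 ≠ 5.0000 ✗
  (1.5, 4.5, 255°): beam 1 = 1.0000 ≠ 5.0000 ✗
  …
  (8.5, 6.5, 15°): r_1=5.0000, r_2=0.5774, r_3=0.5774, r_4=1.0000 — all match ✓
Only this pose fits every beam.

(x, y, θ) = (8.5, 6.5, 15°)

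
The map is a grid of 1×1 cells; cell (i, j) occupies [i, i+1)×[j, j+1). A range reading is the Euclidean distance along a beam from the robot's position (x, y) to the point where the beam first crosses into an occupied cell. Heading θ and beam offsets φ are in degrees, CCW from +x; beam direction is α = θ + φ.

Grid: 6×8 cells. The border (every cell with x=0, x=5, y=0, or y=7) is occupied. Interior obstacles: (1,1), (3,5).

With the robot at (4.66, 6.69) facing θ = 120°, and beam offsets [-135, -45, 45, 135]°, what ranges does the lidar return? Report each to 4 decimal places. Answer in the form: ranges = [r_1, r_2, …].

beam 1: φ=-135°, α=345°
  cosα=0.9659 sinα=-0.2588 | (4,6) | tMaxX 0.3520 tMaxY 2.6660 | tΔX 1.0353 tΔY 3.8637
    t=0.3520 [x] (5,6) — stop
  → r_1 = 0.3520
beam 2: φ=-45°, α=75°
  cosα=0.2588 sinα=0.9659 | (4,6) | tMaxX 1.3137 tMaxY 0.3209 | tΔX 3.8637 tΔY 1.0353
    t=0.3209 [y] (4,7) — stop
  → r_2 = 0.3209
beam 3: φ=45°, α=165°
  cosα=-0.9659 sinα=0.2588 | (4,6) | tMaxX 0.6833 tMaxY 1.1977 | tΔX 1.0353 tΔY 3.8637
    t=0.6833 [x] (3,6)
    t=1.1977 [y] (3,7) — stop
  → r_3 = 1.1977
beam 4: φ=135°, α=255°
  cosα=-0.2588 sinα=-0.9659 | (4,6) | tMaxX 2.5500 tMaxY 0.7143 | tΔX 3.8637 tΔY 1.0353
    t=0.7143 [y] (4,5)
    t=1.7496 [y] (4,4)
    t=2.5500 [x] (3,4)
    t=2.7849 [y] (3,3)
    t=3.8202 [y] (3,2)
    t=4.8554 [y] (3,1)
    t=5.8907 [y] (3,0) — stop
  → r_4 = 5.8907

ranges = [0.3520, 0.3209, 1.1977, 5.8907]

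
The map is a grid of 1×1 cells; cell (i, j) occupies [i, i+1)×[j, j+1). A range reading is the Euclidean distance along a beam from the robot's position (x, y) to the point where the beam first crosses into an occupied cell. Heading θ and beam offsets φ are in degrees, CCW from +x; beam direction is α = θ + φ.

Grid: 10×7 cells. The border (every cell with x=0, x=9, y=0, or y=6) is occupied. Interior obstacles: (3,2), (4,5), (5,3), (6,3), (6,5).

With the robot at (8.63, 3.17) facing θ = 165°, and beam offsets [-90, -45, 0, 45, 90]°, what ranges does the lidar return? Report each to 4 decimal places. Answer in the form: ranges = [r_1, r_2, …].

beam 1: φ=-90°, α=75°
  direction (0.2588, 0.9659); cell (8,3); t to first gridline: x 1.4296, y 0.8593 (then +3.8637 / +1.0353)
    (8,4) via y @ 0.8593
    (9,4) via x @ 1.4296  # hit
  → r_1 = 1.4296
beam 2: φ=-45°, α=120°
  direction (-0.5000, 0.8660); cell (8,3); t to first gridline: x 1.2600, y 0.9584 (then +2.0000 / +1.1547)
    (8,4) via y @ 0.9584
    (7,4) via x @ 1.2600
    (7,5) via y @ 2.1131
    (6,5) via x @ 3.2600  # hit
  → r_2 = 3.2600
beam 3: φ=0°, α=165°
  direction (-0.9659, 0.2588); cell (8,3); t to first gridline: x 0.6522, y 3.2069 (then +1.0353 / +3.8637)
    (7,3) via x @ 0.6522
    (6,3) via x @ 1.6875  # hit
  → r_3 = 1.6875
beam 4: φ=45°, α=210°
  direction (-0.8660, -0.5000); cell (8,3); t to first gridline: x 0.7275, y 0.3400 (then +1.1547 / +2.0000)
    (8,2) via y @ 0.3400
    (7,2) via x @ 0.7275
    (6,2) via x @ 1.8822
    (6,1) via y @ 2.3400
    (5,1) via x @ 3.0369
    (4,1) via x @ 4.1916
    (4,0) via y @ 4.3400  # hit
  → r_4 = 4.3400
beam 5: φ=90°, α=255°
  direction (-0.2588, -0.9659); cell (8,3); t to first gridline: x 2.4341, y 0.1760 (then +3.8637 / +1.0353)
    (8,2) via y @ 0.1760
    (8,1) via y @ 1.2113
    (8,0) via y @ 2.2465  # hit
  → r_5 = 2.2465

ranges = [1.4296, 3.2600, 1.6875, 4.3400, 2.2465]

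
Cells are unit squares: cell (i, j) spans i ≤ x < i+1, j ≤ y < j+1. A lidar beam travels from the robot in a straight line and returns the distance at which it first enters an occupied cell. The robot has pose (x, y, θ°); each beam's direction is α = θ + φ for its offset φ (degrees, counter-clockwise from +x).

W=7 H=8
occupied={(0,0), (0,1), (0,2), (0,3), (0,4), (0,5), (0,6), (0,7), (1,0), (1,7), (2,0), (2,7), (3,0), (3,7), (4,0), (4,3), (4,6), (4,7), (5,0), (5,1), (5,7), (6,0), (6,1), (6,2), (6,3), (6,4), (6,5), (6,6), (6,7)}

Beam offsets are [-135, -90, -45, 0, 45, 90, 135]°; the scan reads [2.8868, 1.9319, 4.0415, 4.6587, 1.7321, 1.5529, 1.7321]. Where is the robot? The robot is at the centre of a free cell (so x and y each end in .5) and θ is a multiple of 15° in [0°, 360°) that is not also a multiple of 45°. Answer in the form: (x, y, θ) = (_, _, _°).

Candidates: 27 free-cell centres × 16 headings = 432 poses. Raycast each; keep the one whose scan matches to 4 dp.
  (4.5, 1.5, 150°): beam 1 = 0.5176 ≠ 2.8868 ✗
  (4.5, 5.5, 30°): beam 1 = 1.5529 ≠ 2.8868 ✗
  (4.5, 4.5, 150°): beam 1 = 1.5529 ≠ 2.8868 ✗
  (2.5, 4.5, 240°): beam 1 = 2.5882 ≠ 2.8868 ✗
  (1.5, 6.5, 345°): beam 1 = 0.5774 ≠ 2.8868 ✗
  …
  (2.5, 2.5, 105°): r_1=2.8868, r_2=1.9319, r_3=4.0415, r_4=4.6587, r_5=1.7321, r_6=1.5529, r_7=1.7321 — all match ✓
No second candidate reproduces the full scan.

(x, y, θ) = (2.5, 2.5, 105°)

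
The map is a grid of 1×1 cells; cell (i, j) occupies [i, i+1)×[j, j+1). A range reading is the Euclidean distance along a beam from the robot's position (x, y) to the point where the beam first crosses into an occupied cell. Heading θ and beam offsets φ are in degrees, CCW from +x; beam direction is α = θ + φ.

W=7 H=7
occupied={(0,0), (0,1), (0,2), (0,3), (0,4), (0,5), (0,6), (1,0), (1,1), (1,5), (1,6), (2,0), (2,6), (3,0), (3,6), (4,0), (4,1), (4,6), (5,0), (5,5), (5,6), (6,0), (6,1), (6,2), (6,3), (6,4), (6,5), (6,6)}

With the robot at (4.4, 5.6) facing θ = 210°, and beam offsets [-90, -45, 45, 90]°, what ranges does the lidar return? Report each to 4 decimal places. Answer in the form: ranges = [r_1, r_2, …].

ranges = [0.4619, 1.5455, 4.7623, 3.2000]

beam 1: φ=-90°, α=120°
  direction (-0.5000, 0.8660); cell (4,5); t to first gridline: x 0.8000, y 0.4619 (then +2.0000 / +1.1547)
    (4,6) via y @ 0.4619  # hit
  → r_1 = 0.4619
beam 2: φ=-45°, α=165°
  direction (-0.9659, 0.2588); cell (4,5); t to first gridline: x 0.4141, y 1.5455 (then +1.0353 / +3.8637)
    (3,5) via x @ 0.4141
    (2,5) via x @ 1.4494
    (2,6) via y @ 1.5455  # hit
  → r_2 = 1.5455
beam 3: φ=45°, α=255°
  direction (-0.2588, -0.9659); cell (4,5); t to first gridline: x 1.5455, y 0.6212 (then +3.8637 / +1.0353)
    (4,4) via y @ 0.6212
    (3,4) via x @ 1.5455
    (3,3) via y @ 1.6564
    (3,2) via y @ 2.6917
    (3,1) via y @ 3.7270
    (3,0) via y @ 4.7623  # hit
  → r_3 = 4.7623
beam 4: φ=90°, α=300°
  direction (0.5000, -0.8660); cell (4,5); t to first gridline: x 1.2000, y 0.6928 (then +2.0000 / +1.1547)
    (4,4) via y @ 0.6928
    (5,4) via x @ 1.2000
    (5,3) via y @ 1.8475
    (5,2) via y @ 3.0022
    (6,2) via x @ 3.2000  # hit
  → r_4 = 3.2000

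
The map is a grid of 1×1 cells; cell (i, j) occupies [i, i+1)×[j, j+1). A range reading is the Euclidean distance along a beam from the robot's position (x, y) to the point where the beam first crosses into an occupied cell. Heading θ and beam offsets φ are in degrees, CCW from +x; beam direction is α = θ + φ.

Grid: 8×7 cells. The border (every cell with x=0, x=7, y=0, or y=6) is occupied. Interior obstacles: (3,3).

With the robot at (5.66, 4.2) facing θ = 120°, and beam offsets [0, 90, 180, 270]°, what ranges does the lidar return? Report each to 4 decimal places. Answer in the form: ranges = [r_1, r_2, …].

ranges = [2.0785, 1.9168, 2.6800, 1.5473]

beam 1: φ=0°, α=120°
  dir = (cos 120°, sin 120°) = (-0.5000, 0.8660); from cell (5,4)
  next x-line at t=1.3200, next y-line at t=0.9238; Δt_x=2.0000, Δt_y=1.1547
    y: enter (5,5) at t=0.9238
    x: enter (4,5) at t=1.3200
    y: enter (4,6) at t=2.0785 ← occupied
  → r_1 = 2.0785
beam 2: φ=90°, α=210°
  dir = (cos 210°, sin 210°) = (-0.8660, -0.5000); from cell (5,4)
  next x-line at t=0.7621, next y-line at t=0.4000; Δt_x=1.1547, Δt_y=2.0000
    y: enter (5,3) at t=0.4000
    x: enter (4,3) at t=0.7621
    x: enter (3,3) at t=1.9168 ← occupied
  → r_2 = 1.9168
beam 3: φ=180°, α=300°
  dir = (cos 300°, sin 300°) = (0.5000, -0.8660); from cell (5,4)
  next x-line at t=0.6800, next y-line at t=0.2309; Δt_x=2.0000, Δt_y=1.1547
    y: enter (5,3) at t=0.2309
    x: enter (6,3) at t=0.6800
    y: enter (6,2) at t=1.3856
    y: enter (6,1) at t=2.5403
    x: enter (7,1) at t=2.6800 ← occupied
  → r_3 = 2.6800
beam 4: φ=270°, α=30°
  dir = (cos 30°, sin 30°) = (0.8660, 0.5000); from cell (5,4)
  next x-line at t=0.3926, next y-line at t=1.6000; Δt_x=1.1547, Δt_y=2.0000
    x: enter (6,4) at t=0.3926
    x: enter (7,4) at t=1.5473 ← occupied
  → r_4 = 1.5473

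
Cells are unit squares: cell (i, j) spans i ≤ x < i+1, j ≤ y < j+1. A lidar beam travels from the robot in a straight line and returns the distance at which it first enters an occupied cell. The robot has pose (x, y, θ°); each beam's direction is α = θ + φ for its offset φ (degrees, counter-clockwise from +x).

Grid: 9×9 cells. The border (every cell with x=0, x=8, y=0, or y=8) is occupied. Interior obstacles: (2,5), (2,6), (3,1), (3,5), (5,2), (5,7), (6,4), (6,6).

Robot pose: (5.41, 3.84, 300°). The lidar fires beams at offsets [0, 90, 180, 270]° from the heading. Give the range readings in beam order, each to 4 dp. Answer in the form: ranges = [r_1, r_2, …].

ranges = [0.9699, 0.6813, 4.8036, 5.0922]

beam 1: φ=0°, α=300°
  cosα=0.5000 sinα=-0.8660 | (5,3) | tMaxX 1.1800 tMaxY 0.9699 | tΔX 2.0000 tΔY 1.1547
    t=0.9699 [y] (5,2) — stop
  → r_1 = 0.9699
beam 2: φ=90°, α=30°
  cosα=0.8660 sinα=0.5000 | (5,3) | tMaxX 0.6813 tMaxY 0.3200 | tΔX 1.1547 tΔY 2.0000
    t=0.3200 [y] (5,4)
    t=0.6813 [x] (6,4) — stop
  → r_2 = 0.6813
beam 3: φ=180°, α=120°
  cosα=-0.5000 sinα=0.8660 | (5,3) | tMaxX 0.8200 tMaxY 0.1848 | tΔX 2.0000 tΔY 1.1547
    t=0.1848 [y] (5,4)
    t=0.8200 [x] (4,4)
    t=1.3395 [y] (4,5)
    t=2.4942 [y] (4,6)
    t=2.8200 [x] (3,6)
    t=3.6489 [y] (3,7)
    t=4.8036 [y] (3,8) — stop
  → r_3 = 4.8036
beam 4: φ=270°, α=210°
  cosα=-0.8660 sinα=-0.5000 | (5,3) | tMaxX 0.4734 tMaxY 1.6800 | tΔX 1.1547 tΔY 2.0000
    t=0.4734 [x] (4,3)
    t=1.6281 [x] (3,3)
    t=1.6800 [y] (3,2)
    t=2.7828 [x] (2,2)
    t=3.6800 [y] (2,1)
    t=3.9375 [x] (1,1)
    t=5.0922 [x] (0,1) — stop
  → r_4 = 5.0922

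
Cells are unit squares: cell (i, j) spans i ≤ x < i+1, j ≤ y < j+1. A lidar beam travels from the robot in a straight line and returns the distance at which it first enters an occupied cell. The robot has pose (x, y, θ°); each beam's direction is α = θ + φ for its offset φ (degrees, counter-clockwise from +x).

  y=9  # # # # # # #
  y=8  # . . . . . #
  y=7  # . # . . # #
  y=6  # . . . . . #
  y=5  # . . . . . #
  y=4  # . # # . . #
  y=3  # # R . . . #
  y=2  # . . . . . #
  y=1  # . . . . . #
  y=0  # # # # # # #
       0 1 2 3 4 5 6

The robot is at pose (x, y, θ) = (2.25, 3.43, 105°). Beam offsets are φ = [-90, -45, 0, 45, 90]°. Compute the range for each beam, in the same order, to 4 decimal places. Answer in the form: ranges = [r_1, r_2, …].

ranges = [3.8823, 0.6582, 0.5901, 0.2887, 0.2588]

beam 1: φ=-90°, α=15°
  d=(0.9659,0.2588)  start (2,3)  tX=0.7765 tY=2.2023  stride 1/|dx|=1.0353 1/|dy|=3.8637
    cross x-line → (3,3), t=0.7765
    cross x-line → (4,3), t=1.8117
    cross y-line → (4,4), t=2.2023
    cross x-line → (5,4), t=2.8470
    cross x-line → (6,4), t=3.8823 (wall)
  → r_1 = 3.8823
beam 2: φ=-45°, α=60°
  d=(0.5000,0.8660)  start (2,3)  tX=1.5000 tY=0.6582  stride 1/|dx|=2.0000 1/|dy|=1.1547
    cross y-line → (2,4), t=0.6582 (wall)
  → r_2 = 0.6582
beam 3: φ=0°, α=105°
  d=(-0.2588,0.9659)  start (2,3)  tX=0.9659 tY=0.5901  stride 1/|dx|=3.8637 1/|dy|=1.0353
    cross y-line → (2,4), t=0.5901 (wall)
  → r_3 = 0.5901
beam 4: φ=45°, α=150°
  d=(-0.8660,0.5000)  start (2,3)  tX=0.2887 tY=1.1400  stride 1/|dx|=1.1547 1/|dy|=2.0000
    cross x-line → (1,3), t=0.2887 (wall)
  → r_4 = 0.2887
beam 5: φ=90°, α=195°
  d=(-0.9659,-0.2588)  start (2,3)  tX=0.2588 tY=1.6614  stride 1/|dx|=1.0353 1/|dy|=3.8637
    cross x-line → (1,3), t=0.2588 (wall)
  → r_5 = 0.2588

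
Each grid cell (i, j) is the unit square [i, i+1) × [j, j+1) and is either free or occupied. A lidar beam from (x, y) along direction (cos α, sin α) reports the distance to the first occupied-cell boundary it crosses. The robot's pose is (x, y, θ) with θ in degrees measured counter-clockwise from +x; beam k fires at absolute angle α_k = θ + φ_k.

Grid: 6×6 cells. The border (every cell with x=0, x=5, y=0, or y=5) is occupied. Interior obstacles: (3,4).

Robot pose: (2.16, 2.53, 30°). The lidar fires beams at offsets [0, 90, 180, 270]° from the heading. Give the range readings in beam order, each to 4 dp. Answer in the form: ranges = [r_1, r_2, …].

beam 1: φ=0°, α=30°
  cosα=0.8660 sinα=0.5000 | (2,2) | tMaxX 0.9699 tMaxY 0.9400 | tΔX 1.1547 tΔY 2.0000
    t=0.9400 [y] (2,3)
    t=0.9699 [x] (3,3)
    t=2.1246 [x] (4,3)
    t=2.9400 [y] (4,4)
    t=3.2793 [x] (5,4) — stop
  → r_1 = 3.2793
beam 2: φ=90°, α=120°
  cosα=-0.5000 sinα=0.8660 | (2,2) | tMaxX 0.3200 tMaxY 0.5427 | tΔX 2.0000 tΔY 1.1547
    t=0.3200 [x] (1,2)
    t=0.5427 [y] (1,3)
    t=1.6974 [y] (1,4)
    t=2.3200 [x] (0,4) — stop
  → r_2 = 2.3200
beam 3: φ=180°, α=210°
  cosα=-0.8660 sinα=-0.5000 | (2,2) | tMaxX 0.1848 tMaxY 1.0600 | tΔX 1.1547 tΔY 2.0000
    t=0.1848 [x] (1,2)
    t=1.0600 [y] (1,1)
    t=1.3395 [x] (0,1) — stop
  → r_3 = 1.3395
beam 4: φ=270°, α=300°
  cosα=0.5000 sinα=-0.8660 | (2,2) | tMaxX 1.6800 tMaxY 0.6120 | tΔX 2.0000 tΔY 1.1547
    t=0.6120 [y] (2,1)
    t=1.6800 [x] (3,1)
    t=1.7667 [y] (3,0) — stop
  → r_4 = 1.7667

ranges = [3.2793, 2.3200, 1.3395, 1.7667]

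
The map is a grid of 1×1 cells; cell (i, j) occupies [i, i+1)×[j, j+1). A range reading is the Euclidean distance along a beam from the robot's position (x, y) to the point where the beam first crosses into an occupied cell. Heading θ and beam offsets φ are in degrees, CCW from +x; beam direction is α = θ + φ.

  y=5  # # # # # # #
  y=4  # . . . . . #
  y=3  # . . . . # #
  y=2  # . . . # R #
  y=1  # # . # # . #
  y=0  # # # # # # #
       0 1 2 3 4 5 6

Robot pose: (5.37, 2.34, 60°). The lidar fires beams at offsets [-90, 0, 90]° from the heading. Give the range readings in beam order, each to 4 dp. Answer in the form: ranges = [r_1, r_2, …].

ranges = [0.7275, 0.7621, 0.4272]

beam 1: φ=-90°, α=330°
  cosα=0.8660 sinα=-0.5000 | (5,2) | tMaxX 0.7275 tMaxY 0.6800 | tΔX 1.1547 tΔY 2.0000
    t=0.6800 [y] (5,1)
    t=0.7275 [x] (6,1) — stop
  → r_1 = 0.7275
beam 2: φ=0°, α=60°
  cosα=0.5000 sinα=0.8660 | (5,2) | tMaxX 1.2600 tMaxY 0.7621 | tΔX 2.0000 tΔY 1.1547
    t=0.7621 [y] (5,3) — stop
  → r_2 = 0.7621
beam 3: φ=90°, α=150°
  cosα=-0.8660 sinα=0.5000 | (5,2) | tMaxX 0.4272 tMaxY 1.3200 | tΔX 1.1547 tΔY 2.0000
    t=0.4272 [x] (4,2) — stop
  → r_3 = 0.4272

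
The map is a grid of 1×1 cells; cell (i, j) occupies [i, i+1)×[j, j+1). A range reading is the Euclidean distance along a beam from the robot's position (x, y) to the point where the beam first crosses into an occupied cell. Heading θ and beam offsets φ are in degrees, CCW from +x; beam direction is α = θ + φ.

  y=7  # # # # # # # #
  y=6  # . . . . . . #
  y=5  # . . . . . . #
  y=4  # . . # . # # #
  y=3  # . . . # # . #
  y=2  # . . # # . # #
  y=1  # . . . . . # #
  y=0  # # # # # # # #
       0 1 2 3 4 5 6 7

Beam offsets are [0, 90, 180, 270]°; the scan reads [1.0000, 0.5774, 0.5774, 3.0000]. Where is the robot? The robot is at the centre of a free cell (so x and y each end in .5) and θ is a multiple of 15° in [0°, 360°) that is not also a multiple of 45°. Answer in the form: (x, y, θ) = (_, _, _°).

(x, y, θ) = (6.5, 6.5, 300°)

The pose lattice has 27·16 = 432 candidates. Test each by forward raycasting.
  (1.5, 5.5, 210°): beam 1 = 0.5774 ≠ 1.0000 ✗
  (4.5, 4.5, 345°): beam 1 = 0.5176 ≠ 1.0000 ✗
  (2.5, 1.5, 120°): beam 1 = 3.0000 ≠ 1.0000 ✗
  (5.5, 5.5, 300°): beam 1 = 0.5774 ≠ 1.0000 ✗
  …
  (6.5, 6.5, 300°): r_1=1.0000, r_2=0.5774, r_3=0.5774, r_4=3.0000 — all match ✓
No second candidate reproduces the full scan.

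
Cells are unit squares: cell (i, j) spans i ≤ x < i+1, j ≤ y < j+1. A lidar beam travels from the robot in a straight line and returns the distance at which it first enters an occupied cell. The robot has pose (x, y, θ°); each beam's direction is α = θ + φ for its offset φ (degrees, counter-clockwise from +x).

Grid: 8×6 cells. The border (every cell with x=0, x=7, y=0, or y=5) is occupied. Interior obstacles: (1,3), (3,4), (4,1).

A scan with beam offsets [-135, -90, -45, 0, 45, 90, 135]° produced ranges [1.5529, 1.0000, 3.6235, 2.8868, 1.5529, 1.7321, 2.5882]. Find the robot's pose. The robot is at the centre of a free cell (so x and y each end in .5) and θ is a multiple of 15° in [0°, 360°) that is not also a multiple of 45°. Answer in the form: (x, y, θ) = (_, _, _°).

The pose lattice has 21·16 = 336 candidates. Test each by forward raycasting.
  (4.5, 2.5, 210°): beam 1 = 2.5882 ≠ 1.5529 ✗
  (1.5, 4.5, 345°): beam 1 = 0.5774 ≠ 1.5529 ✗
  (5.5, 1.5, 345°): beam 1 = 0.5774 ≠ 1.5529 ✗
  (6.5, 3.5, 15°): beam 1 = 2.8868 ≠ 1.5529 ✗
  …
  (3.5, 2.5, 60°): r_1=1.5529, r_2=1.0000, r_3=3.6235, r_4=2.8868, r_5=1.5529, r_6=1.7321, r_7=2.5882 — all match ✓
Unique over the lattice → pose = (3.5, 2.5, 60°).

(x, y, θ) = (3.5, 2.5, 60°)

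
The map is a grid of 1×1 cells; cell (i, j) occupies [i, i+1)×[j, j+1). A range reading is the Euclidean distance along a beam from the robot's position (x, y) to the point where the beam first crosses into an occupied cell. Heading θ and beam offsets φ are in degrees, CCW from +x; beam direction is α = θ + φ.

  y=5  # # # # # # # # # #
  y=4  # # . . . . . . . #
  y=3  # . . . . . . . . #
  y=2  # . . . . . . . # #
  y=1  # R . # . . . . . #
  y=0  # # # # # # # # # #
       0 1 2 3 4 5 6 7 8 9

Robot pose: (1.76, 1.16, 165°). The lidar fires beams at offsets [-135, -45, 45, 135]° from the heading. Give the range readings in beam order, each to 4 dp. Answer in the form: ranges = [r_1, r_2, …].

ranges = [1.4318, 1.5200, 0.3200, 0.1848]

beam 1: φ=-135°, α=30°
  d=(0.8660,0.5000)  start (1,1)  tX=0.2771 tY=1.6800  stride 1/|dx|=1.1547 1/|dy|=2.0000
    cross x-line → (2,1), t=0.2771
    cross x-line → (3,1), t=1.4318 (wall)
  → r_1 = 1.4318
beam 2: φ=-45°, α=120°
  d=(-0.5000,0.8660)  start (1,1)  tX=1.5200 tY=0.9699  stride 1/|dx|=2.0000 1/|dy|=1.1547
    cross y-line → (1,2), t=0.9699
    cross x-line → (0,2), t=1.5200 (wall)
  → r_2 = 1.5200
beam 3: φ=45°, α=210°
  d=(-0.8660,-0.5000)  start (1,1)  tX=0.8776 tY=0.3200  stride 1/|dx|=1.1547 1/|dy|=2.0000
    cross y-line → (1,0), t=0.3200 (wall)
  → r_3 = 0.3200
beam 4: φ=135°, α=300°
  d=(0.5000,-0.8660)  start (1,1)  tX=0.4800 tY=0.1848  stride 1/|dx|=2.0000 1/|dy|=1.1547
    cross y-line → (1,0), t=0.1848 (wall)
  → r_4 = 0.1848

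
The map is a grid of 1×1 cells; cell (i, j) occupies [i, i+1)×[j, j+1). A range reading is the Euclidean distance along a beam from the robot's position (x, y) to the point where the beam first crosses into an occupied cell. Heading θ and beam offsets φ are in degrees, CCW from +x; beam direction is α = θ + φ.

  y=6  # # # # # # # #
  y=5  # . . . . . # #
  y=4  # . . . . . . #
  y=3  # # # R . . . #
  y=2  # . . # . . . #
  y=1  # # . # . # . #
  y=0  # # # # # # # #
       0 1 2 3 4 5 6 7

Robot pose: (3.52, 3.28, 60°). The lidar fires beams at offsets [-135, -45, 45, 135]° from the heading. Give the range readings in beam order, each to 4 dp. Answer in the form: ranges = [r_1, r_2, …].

ranges = [0.2899, 3.6028, 2.8160, 0.5383]

beam 1: φ=-135°, α=285°
  dir = (cos 285°, sin 285°) = (0.2588, -0.9659); from cell (3,3)
  next x-line at t=1.8546, next y-line at t=0.2899; Δt_x=3.8637, Δt_y=1.0353
    y: enter (3,2) at t=0.2899 ← occupied
  → r_1 = 0.2899
beam 2: φ=-45°, α=15°
  dir = (cos 15°, sin 15°) = (0.9659, 0.2588); from cell (3,3)
  next x-line at t=0.4969, next y-line at t=2.7819; Δt_x=1.0353, Δt_y=3.8637
    x: enter (4,3) at t=0.4969
    x: enter (5,3) at t=1.5322
    x: enter (6,3) at t=2.5675
    y: enter (6,4) at t=2.7819
    x: enter (7,4) at t=3.6028 ← occupied
  → r_2 = 3.6028
beam 3: φ=45°, α=105°
  dir = (cos 105°, sin 105°) = (-0.2588, 0.9659); from cell (3,3)
  next x-line at t=2.0091, next y-line at t=0.7454; Δt_x=3.8637, Δt_y=1.0353
    y: enter (3,4) at t=0.7454
    y: enter (3,5) at t=1.7807
    x: enter (2,5) at t=2.0091
    y: enter (2,6) at t=2.8160 ← occupied
  → r_3 = 2.8160
beam 4: φ=135°, α=195°
  dir = (cos 195°, sin 195°) = (-0.9659, -0.2588); from cell (3,3)
  next x-line at t=0.5383, next y-line at t=1.0818; Δt_x=1.0353, Δt_y=3.8637
    x: enter (2,3) at t=0.5383 ← occupied
  → r_4 = 0.5383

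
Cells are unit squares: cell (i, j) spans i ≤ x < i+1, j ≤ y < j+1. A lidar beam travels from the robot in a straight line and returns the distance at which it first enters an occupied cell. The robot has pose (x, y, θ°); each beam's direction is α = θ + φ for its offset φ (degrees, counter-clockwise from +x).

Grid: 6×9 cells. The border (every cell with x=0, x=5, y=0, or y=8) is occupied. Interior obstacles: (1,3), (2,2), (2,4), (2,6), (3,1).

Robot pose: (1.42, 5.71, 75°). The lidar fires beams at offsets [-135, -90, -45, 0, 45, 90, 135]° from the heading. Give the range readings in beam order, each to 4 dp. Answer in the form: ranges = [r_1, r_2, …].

beam 1: φ=-135°, α=300°
  d=(0.5000,-0.8660)  start (1,5)  tX=1.1600 tY=0.8198  stride 1/|dx|=2.0000 1/|dy|=1.1547
    cross y-line → (1,4), t=0.8198
    cross x-line → (2,4), t=1.1600 (wall)
  → r_1 = 1.1600
beam 2: φ=-90°, α=345°
  d=(0.9659,-0.2588)  start (1,5)  tX=0.6005 tY=2.7432  stride 1/|dx|=1.0353 1/|dy|=3.8637
    cross x-line → (2,5), t=0.6005
    cross x-line → (3,5), t=1.6357
    cross x-line → (4,5), t=2.6710
    cross y-line → (4,4), t=2.7432
    cross x-line → (5,4), t=3.7063 (wall)
  → r_2 = 3.7063
beam 3: φ=-45°, α=30°
  d=(0.8660,0.5000)  start (1,5)  tX=0.6697 tY=0.5800  stride 1/|dx|=1.1547 1/|dy|=2.0000
    cross y-line → (1,6), t=0.5800
    cross x-line → (2,6), t=0.6697 (wall)
  → r_3 = 0.6697
beam 4: φ=0°, α=75°
  d=(0.2588,0.9659)  start (1,5)  tX=2.2409 tY=0.3002  stride 1/|dx|=3.8637 1/|dy|=1.0353
    cross y-line → (1,6), t=0.3002
    cross y-line → (1,7), t=1.3355
    cross x-line → (2,7), t=2.2409
    cross y-line → (2,8), t=2.3708 (wall)
  → r_4 = 2.3708
beam 5: φ=45°, α=120°
  d=(-0.5000,0.8660)  start (1,5)  tX=0.8400 tY=0.3349  stride 1/|dx|=2.0000 1/|dy|=1.1547
    cross y-line → (1,6), t=0.3349
    cross x-line → (0,6), t=0.8400 (wall)
  → r_5 = 0.8400
beam 6: φ=90°, α=165°
  d=(-0.9659,0.2588)  start (1,5)  tX=0.4348 tY=1.1205  stride 1/|dx|=1.0353 1/|dy|=3.8637
    cross x-line → (0,5), t=0.4348 (wall)
  → r_6 = 0.4348
beam 7: φ=135°, α=210°
  d=(-0.8660,-0.5000)  start (1,5)  tX=0.4850 tY=1.4200  stride 1/|dx|=1.1547 1/|dy|=2.0000
    cross x-line → (0,5), t=0.4850 (wall)
  → r_7 = 0.4850

ranges = [1.1600, 3.7063, 0.6697, 2.3708, 0.8400, 0.4348, 0.4850]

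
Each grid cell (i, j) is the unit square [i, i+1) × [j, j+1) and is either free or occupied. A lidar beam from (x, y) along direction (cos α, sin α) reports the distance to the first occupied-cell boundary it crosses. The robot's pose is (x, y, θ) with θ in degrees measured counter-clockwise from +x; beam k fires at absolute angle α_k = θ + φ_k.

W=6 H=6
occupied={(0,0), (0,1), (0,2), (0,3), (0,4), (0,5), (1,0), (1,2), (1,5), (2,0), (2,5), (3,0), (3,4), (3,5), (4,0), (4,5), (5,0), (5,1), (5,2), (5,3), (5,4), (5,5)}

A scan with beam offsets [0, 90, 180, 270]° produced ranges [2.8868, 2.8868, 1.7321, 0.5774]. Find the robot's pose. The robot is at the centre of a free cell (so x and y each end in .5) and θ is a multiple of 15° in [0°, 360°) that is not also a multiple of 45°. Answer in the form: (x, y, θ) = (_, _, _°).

(x, y, θ) = (3.5, 3.5, 150°)

The pose lattice has 14·16 = 224 candidates. Test each by forward raycasting.
  (2.5, 4.5, 345°): beam 1 = 0.5176 ≠ 2.8868 ✗
  (4.5, 4.5, 120°): beam 1 = 0.5774 ≠ 2.8868 ✗
  (2.5, 1.5, 75°): beam 1 = 2.5882 ≠ 2.8868 ✗
  (3.5, 3.5, 105°): beam 1 = 0.5176 ≠ 2.8868 ✗
  …
  (3.5, 3.5, 150°): r_1=2.8868, r_2=2.8868, r_3=1.7321, r_4=0.5774 — all match ✓
No second candidate reproduces the full scan.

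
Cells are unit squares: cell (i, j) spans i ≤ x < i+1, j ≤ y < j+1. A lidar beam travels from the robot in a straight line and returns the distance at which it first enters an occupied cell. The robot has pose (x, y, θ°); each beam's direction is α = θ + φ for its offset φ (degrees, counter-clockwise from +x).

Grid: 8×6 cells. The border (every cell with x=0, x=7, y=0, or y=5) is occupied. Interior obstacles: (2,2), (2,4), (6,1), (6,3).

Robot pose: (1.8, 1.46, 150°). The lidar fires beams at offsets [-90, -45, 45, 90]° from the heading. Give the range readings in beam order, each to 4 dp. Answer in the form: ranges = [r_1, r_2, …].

ranges = [0.6235, 3.0910, 0.8282, 0.5312]

beam 1: φ=-90°, α=60°
  d=(0.5000,0.8660)  start (1,1)  tX=0.4000 tY=0.6235  stride 1/|dx|=2.0000 1/|dy|=1.1547
    cross x-line → (2,1), t=0.4000
    cross y-line → (2,2), t=0.6235 (wall)
  → r_1 = 0.6235
beam 2: φ=-45°, α=105°
  d=(-0.2588,0.9659)  start (1,1)  tX=3.0910 tY=0.5590  stride 1/|dx|=3.8637 1/|dy|=1.0353
    cross y-line → (1,2), t=0.5590
    cross y-line → (1,3), t=1.5943
    cross y-line → (1,4), t=2.6296
    cross x-line → (0,4), t=3.0910 (wall)
  → r_2 = 3.0910
beam 3: φ=45°, α=195°
  d=(-0.9659,-0.2588)  start (1,1)  tX=0.8282 tY=1.7773  stride 1/|dx|=1.0353 1/|dy|=3.8637
    cross x-line → (0,1), t=0.8282 (wall)
  → r_3 = 0.8282
beam 4: φ=90°, α=240°
  d=(-0.5000,-0.8660)  start (1,1)  tX=1.6000 tY=0.5312  stride 1/|dx|=2.0000 1/|dy|=1.1547
    cross y-line → (1,0), t=0.5312 (wall)
  → r_4 = 0.5312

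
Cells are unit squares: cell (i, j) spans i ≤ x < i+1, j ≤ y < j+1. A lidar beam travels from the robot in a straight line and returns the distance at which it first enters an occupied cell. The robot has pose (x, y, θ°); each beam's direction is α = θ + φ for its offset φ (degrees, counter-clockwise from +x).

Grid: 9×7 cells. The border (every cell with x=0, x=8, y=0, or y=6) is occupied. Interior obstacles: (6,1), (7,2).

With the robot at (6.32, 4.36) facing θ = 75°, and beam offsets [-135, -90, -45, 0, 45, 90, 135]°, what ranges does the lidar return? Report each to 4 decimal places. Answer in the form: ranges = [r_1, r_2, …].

beam 1: φ=-135°, α=300°
  direction (0.5000, -0.8660); cell (6,4); t to first gridline: x 1.3600, y 0.4157 (then +2.0000 / +1.1547)
    (6,3) via y @ 0.4157
    (7,3) via x @ 1.3600
    (7,2) via y @ 1.5704  # hit
  → r_1 = 1.5704
beam 2: φ=-90°, α=345°
  direction (0.9659, -0.2588); cell (6,4); t to first gridline: x 0.7040, y 1.3909 (then +1.0353 / +3.8637)
    (7,4) via x @ 0.7040
    (7,3) via y @ 1.3909
    (8,3) via x @ 1.7393  # hit
  → r_2 = 1.7393
beam 3: φ=-45°, α=30°
  direction (0.8660, 0.5000); cell (6,4); t to first gridline: x 0.7852, y 1.2800 (then +1.1547 / +2.0000)
    (7,4) via x @ 0.7852
    (7,5) via y @ 1.2800
    (8,5) via x @ 1.9399  # hit
  → r_3 = 1.9399
beam 4: φ=0°, α=75°
  direction (0.2588, 0.9659); cell (6,4); t to first gridline: x 2.6273, y 0.6626 (then +3.8637 / +1.0353)
    (6,5) via y @ 0.6626
    (6,6) via y @ 1.6979  # hit
  → r_4 = 1.6979
beam 5: φ=45°, α=120°
  direction (-0.5000, 0.8660); cell (6,4); t to first gridline: x 0.6400, y 0.7390 (then +2.0000 / +1.1547)
    (5,4) via x @ 0.6400
    (5,5) via y @ 0.7390
    (5,6) via y @ 1.8937  # hit
  → r_5 = 1.8937
beam 6: φ=90°, α=165°
  direction (-0.9659, 0.2588); cell (6,4); t to first gridline: x 0.3313, y 2.4728 (then +1.0353 / +3.8637)
    (5,4) via x @ 0.3313
    (4,4) via x @ 1.3666
    (3,4) via x @ 2.4018
    (3,5) via y @ 2.4728
    (2,5) via x @ 3.4371
    (1,5) via x @ 4.4724
    (0,5) via x @ 5.5077  # hit
  → r_6 = 5.5077
beam 7: φ=135°, α=210°
  direction (-0.8660, -0.5000); cell (6,4); t to first gridline: x 0.3695, y 0.7200 (then +1.1547 / +2.0000)
    (5,4) via x @ 0.3695
    (5,3) via y @ 0.7200
    (4,3) via x @ 1.5242
    (3,3) via x @ 2.6789
    (3,2) via y @ 2.7200
    (2,2) via x @ 3.8336
    (2,1) via y @ 4.7200
    (1,1) via x @ 4.9883
    (0,1) via x @ 6.1430  # hit
  → r_7 = 6.1430

ranges = [1.5704, 1.7393, 1.9399, 1.6979, 1.8937, 5.5077, 6.1430]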